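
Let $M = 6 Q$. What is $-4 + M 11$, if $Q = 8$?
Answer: $524$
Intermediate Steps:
$M = 48$ ($M = 6 \cdot 8 = 48$)
$-4 + M 11 = -4 + 48 \cdot 11 = -4 + 528 = 524$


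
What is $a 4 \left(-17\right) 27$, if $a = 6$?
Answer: $-11016$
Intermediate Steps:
$a 4 \left(-17\right) 27 = 6 \cdot 4 \left(-17\right) 27 = 24 \left(-17\right) 27 = \left(-408\right) 27 = -11016$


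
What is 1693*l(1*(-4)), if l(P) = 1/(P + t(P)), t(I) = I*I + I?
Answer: 1693/8 ≈ 211.63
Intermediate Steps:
t(I) = I + I² (t(I) = I² + I = I + I²)
l(P) = 1/(P + P*(1 + P))
1693*l(1*(-4)) = 1693*(1/(((1*(-4)))*(2 + 1*(-4)))) = 1693*(1/((-4)*(2 - 4))) = 1693*(-¼/(-2)) = 1693*(-¼*(-½)) = 1693*(⅛) = 1693/8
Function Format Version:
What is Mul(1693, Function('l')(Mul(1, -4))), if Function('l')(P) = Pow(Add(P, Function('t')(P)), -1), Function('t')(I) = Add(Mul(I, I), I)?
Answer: Rational(1693, 8) ≈ 211.63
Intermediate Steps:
Function('t')(I) = Add(I, Pow(I, 2)) (Function('t')(I) = Add(Pow(I, 2), I) = Add(I, Pow(I, 2)))
Function('l')(P) = Pow(Add(P, Mul(P, Add(1, P))), -1)
Mul(1693, Function('l')(Mul(1, -4))) = Mul(1693, Mul(Pow(Mul(1, -4), -1), Pow(Add(2, Mul(1, -4)), -1))) = Mul(1693, Mul(Pow(-4, -1), Pow(Add(2, -4), -1))) = Mul(1693, Mul(Rational(-1, 4), Pow(-2, -1))) = Mul(1693, Mul(Rational(-1, 4), Rational(-1, 2))) = Mul(1693, Rational(1, 8)) = Rational(1693, 8)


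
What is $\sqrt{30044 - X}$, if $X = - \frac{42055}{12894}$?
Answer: $\frac{\sqrt{4995514567554}}{12894} \approx 173.34$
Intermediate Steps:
$X = - \frac{42055}{12894}$ ($X = \left(-42055\right) \frac{1}{12894} = - \frac{42055}{12894} \approx -3.2616$)
$\sqrt{30044 - X} = \sqrt{30044 - - \frac{42055}{12894}} = \sqrt{30044 + \frac{42055}{12894}} = \sqrt{\frac{387429391}{12894}} = \frac{\sqrt{4995514567554}}{12894}$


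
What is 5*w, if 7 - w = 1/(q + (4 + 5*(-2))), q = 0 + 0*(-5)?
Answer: 215/6 ≈ 35.833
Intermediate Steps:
q = 0 (q = 0 + 0 = 0)
w = 43/6 (w = 7 - 1/(0 + (4 + 5*(-2))) = 7 - 1/(0 + (4 - 10)) = 7 - 1/(0 - 6) = 7 - 1/(-6) = 7 - 1*(-⅙) = 7 + ⅙ = 43/6 ≈ 7.1667)
5*w = 5*(43/6) = 215/6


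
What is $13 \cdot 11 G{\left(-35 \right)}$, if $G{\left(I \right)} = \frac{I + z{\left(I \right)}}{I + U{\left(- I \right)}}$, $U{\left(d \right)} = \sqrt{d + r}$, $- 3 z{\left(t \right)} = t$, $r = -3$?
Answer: $\frac{350350}{3579} + \frac{40040 \sqrt{2}}{3579} \approx 113.71$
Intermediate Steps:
$z{\left(t \right)} = - \frac{t}{3}$
$U{\left(d \right)} = \sqrt{-3 + d}$ ($U{\left(d \right)} = \sqrt{d - 3} = \sqrt{-3 + d}$)
$G{\left(I \right)} = \frac{2 I}{3 \left(I + \sqrt{-3 - I}\right)}$ ($G{\left(I \right)} = \frac{I - \frac{I}{3}}{I + \sqrt{-3 - I}} = \frac{\frac{2}{3} I}{I + \sqrt{-3 - I}} = \frac{2 I}{3 \left(I + \sqrt{-3 - I}\right)}$)
$13 \cdot 11 G{\left(-35 \right)} = 13 \cdot 11 \cdot \frac{2}{3} \left(-35\right) \frac{1}{-35 + \sqrt{-3 - -35}} = 143 \cdot \frac{2}{3} \left(-35\right) \frac{1}{-35 + \sqrt{-3 + 35}} = 143 \cdot \frac{2}{3} \left(-35\right) \frac{1}{-35 + \sqrt{32}} = 143 \cdot \frac{2}{3} \left(-35\right) \frac{1}{-35 + 4 \sqrt{2}} = 143 \left(- \frac{70}{3 \left(-35 + 4 \sqrt{2}\right)}\right) = - \frac{10010}{3 \left(-35 + 4 \sqrt{2}\right)}$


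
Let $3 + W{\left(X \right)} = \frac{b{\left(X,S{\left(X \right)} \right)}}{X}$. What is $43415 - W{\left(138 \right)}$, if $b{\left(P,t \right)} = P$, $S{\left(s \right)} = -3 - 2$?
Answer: $43417$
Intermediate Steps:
$S{\left(s \right)} = -5$ ($S{\left(s \right)} = -3 - 2 = -5$)
$W{\left(X \right)} = -2$ ($W{\left(X \right)} = -3 + \frac{X}{X} = -3 + 1 = -2$)
$43415 - W{\left(138 \right)} = 43415 - -2 = 43415 + 2 = 43417$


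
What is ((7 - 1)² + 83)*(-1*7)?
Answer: -833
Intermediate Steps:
((7 - 1)² + 83)*(-1*7) = (6² + 83)*(-7) = (36 + 83)*(-7) = 119*(-7) = -833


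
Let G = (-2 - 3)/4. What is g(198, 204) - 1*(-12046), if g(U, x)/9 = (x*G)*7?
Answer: -4019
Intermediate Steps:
G = -5/4 (G = (¼)*(-5) = -5/4 ≈ -1.2500)
g(U, x) = -315*x/4 (g(U, x) = 9*((x*(-5/4))*7) = 9*(-5*x/4*7) = 9*(-35*x/4) = -315*x/4)
g(198, 204) - 1*(-12046) = -315/4*204 - 1*(-12046) = -16065 + 12046 = -4019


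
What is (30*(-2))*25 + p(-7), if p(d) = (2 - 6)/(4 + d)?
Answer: -4496/3 ≈ -1498.7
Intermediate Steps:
p(d) = -4/(4 + d)
(30*(-2))*25 + p(-7) = (30*(-2))*25 - 4/(4 - 7) = -60*25 - 4/(-3) = -1500 - 4*(-⅓) = -1500 + 4/3 = -4496/3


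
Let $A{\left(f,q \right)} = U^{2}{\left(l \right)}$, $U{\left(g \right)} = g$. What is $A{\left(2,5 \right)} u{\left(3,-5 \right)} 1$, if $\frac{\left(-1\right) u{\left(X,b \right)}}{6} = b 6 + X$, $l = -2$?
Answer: $648$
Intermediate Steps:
$u{\left(X,b \right)} = - 36 b - 6 X$ ($u{\left(X,b \right)} = - 6 \left(b 6 + X\right) = - 6 \left(6 b + X\right) = - 6 \left(X + 6 b\right) = - 36 b - 6 X$)
$A{\left(f,q \right)} = 4$ ($A{\left(f,q \right)} = \left(-2\right)^{2} = 4$)
$A{\left(2,5 \right)} u{\left(3,-5 \right)} 1 = 4 \left(\left(-36\right) \left(-5\right) - 18\right) 1 = 4 \left(180 - 18\right) 1 = 4 \cdot 162 \cdot 1 = 648 \cdot 1 = 648$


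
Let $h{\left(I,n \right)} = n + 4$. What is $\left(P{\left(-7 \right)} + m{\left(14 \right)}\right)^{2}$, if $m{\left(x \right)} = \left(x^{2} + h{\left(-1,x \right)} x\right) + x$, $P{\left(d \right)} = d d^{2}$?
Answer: $14161$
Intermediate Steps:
$P{\left(d \right)} = d^{3}$
$h{\left(I,n \right)} = 4 + n$
$m{\left(x \right)} = x + x^{2} + x \left(4 + x\right)$ ($m{\left(x \right)} = \left(x^{2} + \left(4 + x\right) x\right) + x = \left(x^{2} + x \left(4 + x\right)\right) + x = x + x^{2} + x \left(4 + x\right)$)
$\left(P{\left(-7 \right)} + m{\left(14 \right)}\right)^{2} = \left(\left(-7\right)^{3} + 14 \left(5 + 2 \cdot 14\right)\right)^{2} = \left(-343 + 14 \left(5 + 28\right)\right)^{2} = \left(-343 + 14 \cdot 33\right)^{2} = \left(-343 + 462\right)^{2} = 119^{2} = 14161$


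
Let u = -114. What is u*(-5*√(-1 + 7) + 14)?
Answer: -1596 + 570*√6 ≈ -199.79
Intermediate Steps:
u*(-5*√(-1 + 7) + 14) = -114*(-5*√(-1 + 7) + 14) = -114*(-5*√6 + 14) = -114*(14 - 5*√6) = -1596 + 570*√6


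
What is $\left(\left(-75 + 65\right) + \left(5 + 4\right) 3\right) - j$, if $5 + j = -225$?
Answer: $247$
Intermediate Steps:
$j = -230$ ($j = -5 - 225 = -230$)
$\left(\left(-75 + 65\right) + \left(5 + 4\right) 3\right) - j = \left(\left(-75 + 65\right) + \left(5 + 4\right) 3\right) - -230 = \left(-10 + 9 \cdot 3\right) + 230 = \left(-10 + 27\right) + 230 = 17 + 230 = 247$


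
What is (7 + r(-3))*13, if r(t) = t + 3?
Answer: 91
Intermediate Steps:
r(t) = 3 + t
(7 + r(-3))*13 = (7 + (3 - 3))*13 = (7 + 0)*13 = 7*13 = 91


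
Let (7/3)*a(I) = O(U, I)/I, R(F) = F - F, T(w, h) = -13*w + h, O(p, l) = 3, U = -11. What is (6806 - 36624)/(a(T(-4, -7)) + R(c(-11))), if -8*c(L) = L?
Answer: -1043630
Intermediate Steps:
c(L) = -L/8
T(w, h) = h - 13*w
R(F) = 0
a(I) = 9/(7*I) (a(I) = 3*(3/I)/7 = 9/(7*I))
(6806 - 36624)/(a(T(-4, -7)) + R(c(-11))) = (6806 - 36624)/(9/(7*(-7 - 13*(-4))) + 0) = -29818/(9/(7*(-7 + 52)) + 0) = -29818/((9/7)/45 + 0) = -29818/((9/7)*(1/45) + 0) = -29818/(1/35 + 0) = -29818/1/35 = -29818*35 = -1043630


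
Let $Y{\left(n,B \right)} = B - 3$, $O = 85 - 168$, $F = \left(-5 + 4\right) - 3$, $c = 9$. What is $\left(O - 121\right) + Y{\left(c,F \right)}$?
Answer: $-211$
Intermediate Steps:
$F = -4$ ($F = -1 - 3 = -4$)
$O = -83$ ($O = 85 - 168 = -83$)
$Y{\left(n,B \right)} = -3 + B$
$\left(O - 121\right) + Y{\left(c,F \right)} = \left(-83 - 121\right) - 7 = -204 - 7 = -211$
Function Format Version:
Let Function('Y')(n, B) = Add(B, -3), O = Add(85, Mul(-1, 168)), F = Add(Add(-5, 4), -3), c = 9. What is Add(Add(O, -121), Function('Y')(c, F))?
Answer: -211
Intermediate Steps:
F = -4 (F = Add(-1, -3) = -4)
O = -83 (O = Add(85, -168) = -83)
Function('Y')(n, B) = Add(-3, B)
Add(Add(O, -121), Function('Y')(c, F)) = Add(Add(-83, -121), Add(-3, -4)) = Add(-204, -7) = -211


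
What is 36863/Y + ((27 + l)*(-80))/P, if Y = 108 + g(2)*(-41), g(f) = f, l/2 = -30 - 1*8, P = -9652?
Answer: 88924939/62738 ≈ 1417.4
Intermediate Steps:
l = -76 (l = 2*(-30 - 1*8) = 2*(-30 - 8) = 2*(-38) = -76)
Y = 26 (Y = 108 + 2*(-41) = 108 - 82 = 26)
36863/Y + ((27 + l)*(-80))/P = 36863/26 + ((27 - 76)*(-80))/(-9652) = 36863*(1/26) - 49*(-80)*(-1/9652) = 36863/26 + 3920*(-1/9652) = 36863/26 - 980/2413 = 88924939/62738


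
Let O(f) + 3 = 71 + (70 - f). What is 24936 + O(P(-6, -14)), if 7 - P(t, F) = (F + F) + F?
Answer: 25025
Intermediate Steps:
P(t, F) = 7 - 3*F (P(t, F) = 7 - ((F + F) + F) = 7 - (2*F + F) = 7 - 3*F)
O(f) = 138 - f (O(f) = -3 + (71 + (70 - f)) = -3 + (141 - f) = 138 - f)
24936 + O(P(-6, -14)) = 24936 + (138 - (7 - 3*(-14))) = 24936 + (138 - (7 + 42)) = 24936 + (138 - 1*49) = 24936 + (138 - 49) = 24936 + 89 = 25025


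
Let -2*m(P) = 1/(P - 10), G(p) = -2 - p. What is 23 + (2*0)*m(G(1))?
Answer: 23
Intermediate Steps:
m(P) = -1/(2*(-10 + P)) (m(P) = -1/(2*(P - 10)) = -1/(2*(-10 + P)))
23 + (2*0)*m(G(1)) = 23 + (2*0)*(-1/(-20 + 2*(-2 - 1*1))) = 23 + 0*(-1/(-20 + 2*(-2 - 1))) = 23 + 0*(-1/(-20 + 2*(-3))) = 23 + 0*(-1/(-20 - 6)) = 23 + 0*(-1/(-26)) = 23 + 0*(-1*(-1/26)) = 23 + 0*(1/26) = 23 + 0 = 23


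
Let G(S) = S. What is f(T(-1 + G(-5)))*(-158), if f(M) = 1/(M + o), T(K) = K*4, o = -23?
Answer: 158/47 ≈ 3.3617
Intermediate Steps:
T(K) = 4*K
f(M) = 1/(-23 + M) (f(M) = 1/(M - 23) = 1/(-23 + M))
f(T(-1 + G(-5)))*(-158) = -158/(-23 + 4*(-1 - 5)) = -158/(-23 + 4*(-6)) = -158/(-23 - 24) = -158/(-47) = -1/47*(-158) = 158/47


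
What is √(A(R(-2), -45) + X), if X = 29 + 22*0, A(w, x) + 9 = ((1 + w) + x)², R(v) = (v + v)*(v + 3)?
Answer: 2*√581 ≈ 48.208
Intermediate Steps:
R(v) = 2*v*(3 + v) (R(v) = (2*v)*(3 + v) = 2*v*(3 + v))
A(w, x) = -9 + (1 + w + x)² (A(w, x) = -9 + ((1 + w) + x)² = -9 + (1 + w + x)²)
X = 29 (X = 29 + 0 = 29)
√(A(R(-2), -45) + X) = √((-9 + (1 + 2*(-2)*(3 - 2) - 45)²) + 29) = √((-9 + (1 + 2*(-2)*1 - 45)²) + 29) = √((-9 + (1 - 4 - 45)²) + 29) = √((-9 + (-48)²) + 29) = √((-9 + 2304) + 29) = √(2295 + 29) = √2324 = 2*√581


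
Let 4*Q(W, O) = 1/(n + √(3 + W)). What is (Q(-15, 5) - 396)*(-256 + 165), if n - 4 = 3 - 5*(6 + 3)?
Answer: 1153171/32 + I*√3/32 ≈ 36037.0 + 0.054127*I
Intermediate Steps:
n = -38 (n = 4 + (3 - 5*(6 + 3)) = 4 + (3 - 5*9) = 4 + (3 - 45) = 4 - 42 = -38)
Q(W, O) = 1/(4*(-38 + √(3 + W)))
(Q(-15, 5) - 396)*(-256 + 165) = (1/(4*(-38 + √(3 - 15))) - 396)*(-256 + 165) = (1/(4*(-38 + √(-12))) - 396)*(-91) = (1/(4*(-38 + 2*I*√3)) - 396)*(-91) = (-396 + 1/(4*(-38 + 2*I*√3)))*(-91) = 36036 - 91/(4*(-38 + 2*I*√3))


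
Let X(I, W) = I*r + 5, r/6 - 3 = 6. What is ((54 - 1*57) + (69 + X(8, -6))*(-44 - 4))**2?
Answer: 590052681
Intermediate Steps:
r = 54 (r = 18 + 6*6 = 18 + 36 = 54)
X(I, W) = 5 + 54*I (X(I, W) = I*54 + 5 = 54*I + 5 = 5 + 54*I)
((54 - 1*57) + (69 + X(8, -6))*(-44 - 4))**2 = ((54 - 1*57) + (69 + (5 + 54*8))*(-44 - 4))**2 = ((54 - 57) + (69 + (5 + 432))*(-48))**2 = (-3 + (69 + 437)*(-48))**2 = (-3 + 506*(-48))**2 = (-3 - 24288)**2 = (-24291)**2 = 590052681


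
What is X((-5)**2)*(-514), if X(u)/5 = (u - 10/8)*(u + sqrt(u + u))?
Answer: -3051875/2 - 610375*sqrt(2)/2 ≈ -1.9575e+6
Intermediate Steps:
X(u) = 5*(-5/4 + u)*(u + sqrt(2)*sqrt(u)) (X(u) = 5*((u - 10/8)*(u + sqrt(u + u))) = 5*((u - 10*1/8)*(u + sqrt(2*u))) = 5*((u - 5/4)*(u + sqrt(2)*sqrt(u))) = 5*((-5/4 + u)*(u + sqrt(2)*sqrt(u))) = 5*(-5/4 + u)*(u + sqrt(2)*sqrt(u)))
X((-5)**2)*(-514) = (5*((-5)**2)**2 - 25/4*(-5)**2 + 5*sqrt(2)*((-5)**2)**(3/2) - 25*sqrt(2)*sqrt((-5)**2)/4)*(-514) = (5*25**2 - 25/4*25 + 5*sqrt(2)*25**(3/2) - 25*sqrt(2)*sqrt(25)/4)*(-514) = (5*625 - 625/4 + 5*sqrt(2)*125 - 25/4*sqrt(2)*5)*(-514) = (3125 - 625/4 + 625*sqrt(2) - 125*sqrt(2)/4)*(-514) = (11875/4 + 2375*sqrt(2)/4)*(-514) = -3051875/2 - 610375*sqrt(2)/2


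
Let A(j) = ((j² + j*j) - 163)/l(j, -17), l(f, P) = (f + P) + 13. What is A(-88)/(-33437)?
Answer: 15325/3076204 ≈ 0.0049818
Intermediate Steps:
l(f, P) = 13 + P + f (l(f, P) = (P + f) + 13 = 13 + P + f)
A(j) = (-163 + 2*j²)/(-4 + j) (A(j) = ((j² + j*j) - 163)/(13 - 17 + j) = ((j² + j²) - 163)/(-4 + j) = (2*j² - 163)/(-4 + j) = (-163 + 2*j²)/(-4 + j))
A(-88)/(-33437) = ((-163 + 2*(-88)²)/(-4 - 88))/(-33437) = ((-163 + 2*7744)/(-92))*(-1/33437) = -(-163 + 15488)/92*(-1/33437) = -1/92*15325*(-1/33437) = -15325/92*(-1/33437) = 15325/3076204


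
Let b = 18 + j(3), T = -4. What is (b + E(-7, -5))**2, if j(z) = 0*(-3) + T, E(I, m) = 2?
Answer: 256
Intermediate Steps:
j(z) = -4 (j(z) = 0*(-3) - 4 = 0 - 4 = -4)
b = 14 (b = 18 - 4 = 14)
(b + E(-7, -5))**2 = (14 + 2)**2 = 16**2 = 256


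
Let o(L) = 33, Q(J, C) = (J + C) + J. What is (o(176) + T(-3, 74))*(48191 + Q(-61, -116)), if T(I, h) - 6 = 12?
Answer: 2445603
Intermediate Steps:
T(I, h) = 18 (T(I, h) = 6 + 12 = 18)
Q(J, C) = C + 2*J (Q(J, C) = (C + J) + J = C + 2*J)
(o(176) + T(-3, 74))*(48191 + Q(-61, -116)) = (33 + 18)*(48191 + (-116 + 2*(-61))) = 51*(48191 + (-116 - 122)) = 51*(48191 - 238) = 51*47953 = 2445603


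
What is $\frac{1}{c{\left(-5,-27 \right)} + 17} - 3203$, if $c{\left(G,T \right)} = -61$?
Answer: $- \frac{140933}{44} \approx -3203.0$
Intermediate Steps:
$\frac{1}{c{\left(-5,-27 \right)} + 17} - 3203 = \frac{1}{-61 + 17} - 3203 = \frac{1}{-44} - 3203 = - \frac{1}{44} - 3203 = - \frac{140933}{44}$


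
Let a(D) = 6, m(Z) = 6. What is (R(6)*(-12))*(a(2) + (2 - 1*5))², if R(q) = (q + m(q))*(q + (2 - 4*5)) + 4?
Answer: 15120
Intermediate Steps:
R(q) = 4 + (-18 + q)*(6 + q) (R(q) = (q + 6)*(q + (2 - 4*5)) + 4 = (6 + q)*(q + (2 - 20)) + 4 = (6 + q)*(q - 18) + 4 = (6 + q)*(-18 + q) + 4 = (-18 + q)*(6 + q) + 4 = 4 + (-18 + q)*(6 + q))
(R(6)*(-12))*(a(2) + (2 - 1*5))² = ((-104 + 6² - 12*6)*(-12))*(6 + (2 - 1*5))² = ((-104 + 36 - 72)*(-12))*(6 + (2 - 5))² = (-140*(-12))*(6 - 3)² = 1680*3² = 1680*9 = 15120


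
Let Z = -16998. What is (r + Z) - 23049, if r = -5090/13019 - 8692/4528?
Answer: -590227035043/14737508 ≈ -40049.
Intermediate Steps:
r = -34052167/14737508 (r = -5090*1/13019 - 8692*1/4528 = -5090/13019 - 2173/1132 = -34052167/14737508 ≈ -2.3106)
(r + Z) - 23049 = (-34052167/14737508 - 16998) - 23049 = -250542213151/14737508 - 23049 = -590227035043/14737508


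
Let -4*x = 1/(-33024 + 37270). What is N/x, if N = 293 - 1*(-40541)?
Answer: -693524656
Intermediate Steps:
x = -1/16984 (x = -1/(4*(-33024 + 37270)) = -¼/4246 = -¼*1/4246 = -1/16984 ≈ -5.8879e-5)
N = 40834 (N = 293 + 40541 = 40834)
N/x = 40834/(-1/16984) = 40834*(-16984) = -693524656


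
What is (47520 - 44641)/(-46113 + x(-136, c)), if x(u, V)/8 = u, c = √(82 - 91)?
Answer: -2879/47201 ≈ -0.060994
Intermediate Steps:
c = 3*I (c = √(-9) = 3*I ≈ 3.0*I)
x(u, V) = 8*u
(47520 - 44641)/(-46113 + x(-136, c)) = (47520 - 44641)/(-46113 + 8*(-136)) = 2879/(-46113 - 1088) = 2879/(-47201) = 2879*(-1/47201) = -2879/47201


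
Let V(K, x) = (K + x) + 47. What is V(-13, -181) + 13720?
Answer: 13573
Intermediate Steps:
V(K, x) = 47 + K + x
V(-13, -181) + 13720 = (47 - 13 - 181) + 13720 = -147 + 13720 = 13573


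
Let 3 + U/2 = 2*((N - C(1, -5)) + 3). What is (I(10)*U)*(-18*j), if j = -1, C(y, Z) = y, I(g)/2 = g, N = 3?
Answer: 5040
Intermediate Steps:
I(g) = 2*g
U = 14 (U = -6 + 2*(2*((3 - 1*1) + 3)) = -6 + 2*(2*((3 - 1) + 3)) = -6 + 2*(2*(2 + 3)) = -6 + 2*(2*5) = -6 + 2*10 = -6 + 20 = 14)
(I(10)*U)*(-18*j) = ((2*10)*14)*(-18*(-1)) = (20*14)*18 = 280*18 = 5040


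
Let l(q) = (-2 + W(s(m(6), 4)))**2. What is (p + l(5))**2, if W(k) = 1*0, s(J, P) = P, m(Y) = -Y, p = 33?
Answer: 1369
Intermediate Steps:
W(k) = 0
l(q) = 4 (l(q) = (-2 + 0)**2 = (-2)**2 = 4)
(p + l(5))**2 = (33 + 4)**2 = 37**2 = 1369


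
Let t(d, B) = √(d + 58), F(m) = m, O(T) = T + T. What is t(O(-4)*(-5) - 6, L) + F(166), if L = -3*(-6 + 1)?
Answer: 166 + 2*√23 ≈ 175.59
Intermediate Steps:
O(T) = 2*T
L = 15 (L = -3*(-5) = 15)
t(d, B) = √(58 + d)
t(O(-4)*(-5) - 6, L) + F(166) = √(58 + ((2*(-4))*(-5) - 6)) + 166 = √(58 + (-8*(-5) - 6)) + 166 = √(58 + (40 - 6)) + 166 = √(58 + 34) + 166 = √92 + 166 = 2*√23 + 166 = 166 + 2*√23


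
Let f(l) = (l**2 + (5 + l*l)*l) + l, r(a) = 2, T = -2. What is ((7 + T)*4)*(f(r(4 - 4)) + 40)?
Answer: 1280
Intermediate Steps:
f(l) = l + l**2 + l*(5 + l**2) (f(l) = (l**2 + (5 + l**2)*l) + l = (l**2 + l*(5 + l**2)) + l = l + l**2 + l*(5 + l**2))
((7 + T)*4)*(f(r(4 - 4)) + 40) = ((7 - 2)*4)*(2*(6 + 2 + 2**2) + 40) = (5*4)*(2*(6 + 2 + 4) + 40) = 20*(2*12 + 40) = 20*(24 + 40) = 20*64 = 1280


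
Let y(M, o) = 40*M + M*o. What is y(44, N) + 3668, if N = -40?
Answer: 3668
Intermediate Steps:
y(44, N) + 3668 = 44*(40 - 40) + 3668 = 44*0 + 3668 = 0 + 3668 = 3668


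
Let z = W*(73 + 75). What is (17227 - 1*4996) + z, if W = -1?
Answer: 12083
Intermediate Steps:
z = -148 (z = -(73 + 75) = -1*148 = -148)
(17227 - 1*4996) + z = (17227 - 1*4996) - 148 = (17227 - 4996) - 148 = 12231 - 148 = 12083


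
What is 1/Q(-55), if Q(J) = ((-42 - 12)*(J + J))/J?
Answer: -1/108 ≈ -0.0092593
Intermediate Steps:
Q(J) = -108 (Q(J) = (-108*J)/J = -108)
1/Q(-55) = 1/(-108) = -1/108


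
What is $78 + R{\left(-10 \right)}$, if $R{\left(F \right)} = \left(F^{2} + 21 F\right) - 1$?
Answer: $-33$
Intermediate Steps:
$R{\left(F \right)} = -1 + F^{2} + 21 F$
$78 + R{\left(-10 \right)} = 78 + \left(-1 + \left(-10\right)^{2} + 21 \left(-10\right)\right) = 78 - 111 = -33$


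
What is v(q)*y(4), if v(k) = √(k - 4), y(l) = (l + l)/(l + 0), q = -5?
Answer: 6*I ≈ 6.0*I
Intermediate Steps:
y(l) = 2 (y(l) = (2*l)/l = 2)
v(k) = √(-4 + k)
v(q)*y(4) = √(-4 - 5)*2 = √(-9)*2 = (3*I)*2 = 6*I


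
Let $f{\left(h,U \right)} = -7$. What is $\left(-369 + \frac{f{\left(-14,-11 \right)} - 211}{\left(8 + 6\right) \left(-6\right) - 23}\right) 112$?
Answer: $- \frac{4397680}{107} \approx -41100.0$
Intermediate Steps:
$\left(-369 + \frac{f{\left(-14,-11 \right)} - 211}{\left(8 + 6\right) \left(-6\right) - 23}\right) 112 = \left(-369 + \frac{-7 - 211}{\left(8 + 6\right) \left(-6\right) - 23}\right) 112 = \left(-369 - \frac{218}{14 \left(-6\right) - 23}\right) 112 = \left(-369 - \frac{218}{-84 - 23}\right) 112 = \left(-369 - \frac{218}{-107}\right) 112 = \left(-369 - - \frac{218}{107}\right) 112 = \left(-369 + \frac{218}{107}\right) 112 = \left(- \frac{39265}{107}\right) 112 = - \frac{4397680}{107}$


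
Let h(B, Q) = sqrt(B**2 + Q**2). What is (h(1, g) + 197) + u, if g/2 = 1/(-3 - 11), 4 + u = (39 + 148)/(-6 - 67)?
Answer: 13902/73 + 5*sqrt(2)/7 ≈ 191.45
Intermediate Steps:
u = -479/73 (u = -4 + (39 + 148)/(-6 - 67) = -4 + 187/(-73) = -4 + 187*(-1/73) = -4 - 187/73 = -479/73 ≈ -6.5616)
g = -1/7 (g = 2/(-3 - 11) = 2/(-14) = 2*(-1/14) = -1/7 ≈ -0.14286)
(h(1, g) + 197) + u = (sqrt(1**2 + (-1/7)**2) + 197) - 479/73 = (sqrt(1 + 1/49) + 197) - 479/73 = (sqrt(50/49) + 197) - 479/73 = (5*sqrt(2)/7 + 197) - 479/73 = (197 + 5*sqrt(2)/7) - 479/73 = 13902/73 + 5*sqrt(2)/7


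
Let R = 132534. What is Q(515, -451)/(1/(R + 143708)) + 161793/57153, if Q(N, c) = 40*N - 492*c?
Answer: 1276159336498195/19051 ≈ 6.6986e+10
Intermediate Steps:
Q(N, c) = -492*c + 40*N
Q(515, -451)/(1/(R + 143708)) + 161793/57153 = (-492*(-451) + 40*515)/(1/(132534 + 143708)) + 161793/57153 = (221892 + 20600)/(1/276242) + 161793*(1/57153) = 242492/(1/276242) + 53931/19051 = 242492*276242 + 53931/19051 = 66986475064 + 53931/19051 = 1276159336498195/19051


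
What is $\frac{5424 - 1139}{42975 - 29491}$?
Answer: $\frac{4285}{13484} \approx 0.31778$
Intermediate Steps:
$\frac{5424 - 1139}{42975 - 29491} = \frac{4285}{13484}$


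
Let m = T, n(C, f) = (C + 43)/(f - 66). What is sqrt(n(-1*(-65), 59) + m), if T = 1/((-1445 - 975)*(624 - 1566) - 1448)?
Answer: I*sqrt(102138690461)/81364 ≈ 3.9279*I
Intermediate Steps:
T = 1/2278192 (T = 1/(-2420*(-942) - 1448) = 1/(2279640 - 1448) = 1/2278192 ≈ 4.3894e-7)
n(C, f) = (43 + C)/(-66 + f)
m = 1/2278192 ≈ 4.3894e-7
sqrt(n(-1*(-65), 59) + m) = sqrt((43 - 1*(-65))/(-66 + 59) + 1/2278192) = sqrt((43 + 65)/(-7) + 1/2278192) = sqrt(-1/7*108 + 1/2278192) = sqrt(-108/7 + 1/2278192) = sqrt(-5021321/325456) = I*sqrt(102138690461)/81364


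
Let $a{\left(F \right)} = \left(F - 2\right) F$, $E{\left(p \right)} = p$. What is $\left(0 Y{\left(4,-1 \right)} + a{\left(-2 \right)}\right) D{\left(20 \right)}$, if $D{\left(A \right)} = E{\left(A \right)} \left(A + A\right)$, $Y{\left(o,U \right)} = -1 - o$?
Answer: $6400$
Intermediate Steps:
$a{\left(F \right)} = F \left(-2 + F\right)$ ($a{\left(F \right)} = \left(-2 + F\right) F = F \left(-2 + F\right)$)
$D{\left(A \right)} = 2 A^{2}$ ($D{\left(A \right)} = A \left(A + A\right) = A 2 A = 2 A^{2}$)
$\left(0 Y{\left(4,-1 \right)} + a{\left(-2 \right)}\right) D{\left(20 \right)} = \left(0 \left(-1 - 4\right) - 2 \left(-2 - 2\right)\right) 2 \cdot 20^{2} = \left(0 \left(-1 - 4\right) - -8\right) 2 \cdot 400 = \left(0 \left(-5\right) + 8\right) 800 = \left(0 + 8\right) 800 = 8 \cdot 800 = 6400$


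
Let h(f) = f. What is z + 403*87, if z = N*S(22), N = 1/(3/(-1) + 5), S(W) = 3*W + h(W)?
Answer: 35105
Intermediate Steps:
S(W) = 4*W (S(W) = 3*W + W = 4*W)
N = ½ (N = 1/(3*(-1) + 5) = 1/(-3 + 5) = 1/2 = ½ ≈ 0.50000)
z = 44 (z = (4*22)/2 = (½)*88 = 44)
z + 403*87 = 44 + 403*87 = 44 + 35061 = 35105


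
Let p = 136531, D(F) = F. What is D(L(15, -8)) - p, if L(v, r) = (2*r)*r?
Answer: -136403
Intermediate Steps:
L(v, r) = 2*r²
D(L(15, -8)) - p = 2*(-8)² - 1*136531 = 2*64 - 136531 = 128 - 136531 = -136403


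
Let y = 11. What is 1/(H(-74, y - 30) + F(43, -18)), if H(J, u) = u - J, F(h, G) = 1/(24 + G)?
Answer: 6/331 ≈ 0.018127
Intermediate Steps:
1/(H(-74, y - 30) + F(43, -18)) = 1/(((11 - 30) - 1*(-74)) + 1/(24 - 18)) = 1/((-19 + 74) + 1/6) = 1/(55 + ⅙) = 1/(331/6) = 6/331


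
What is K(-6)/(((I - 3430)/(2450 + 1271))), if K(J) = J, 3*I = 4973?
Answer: 66978/5317 ≈ 12.597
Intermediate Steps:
I = 4973/3 (I = (1/3)*4973 = 4973/3 ≈ 1657.7)
K(-6)/(((I - 3430)/(2450 + 1271))) = -6*(2450 + 1271)/(4973/3 - 3430) = -6/((-5317/3/3721)) = -6/((-5317/3*1/3721)) = -6/(-5317/11163) = -6*(-11163/5317) = 66978/5317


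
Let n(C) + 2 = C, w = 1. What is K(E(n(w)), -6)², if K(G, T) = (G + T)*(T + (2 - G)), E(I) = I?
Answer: 441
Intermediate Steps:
n(C) = -2 + C
K(G, T) = (G + T)*(2 + T - G)
K(E(n(w)), -6)² = ((-6)² - (-2 + 1)² + 2*(-2 + 1) + 2*(-6))² = (36 - 1*(-1)² + 2*(-1) - 12)² = (36 - 1*1 - 2 - 12)² = (36 - 1 - 2 - 12)² = 21² = 441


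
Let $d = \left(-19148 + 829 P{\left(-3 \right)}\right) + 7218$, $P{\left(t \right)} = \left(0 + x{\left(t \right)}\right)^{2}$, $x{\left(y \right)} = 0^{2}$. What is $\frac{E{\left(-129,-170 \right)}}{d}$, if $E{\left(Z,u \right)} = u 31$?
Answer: $\frac{527}{1193} \approx 0.44174$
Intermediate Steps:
$x{\left(y \right)} = 0$
$E{\left(Z,u \right)} = 31 u$
$P{\left(t \right)} = 0$ ($P{\left(t \right)} = \left(0 + 0\right)^{2} = 0^{2} = 0$)
$d = -11930$ ($d = \left(-19148 + 829 \cdot 0\right) + 7218 = \left(-19148 + 0\right) + 7218 = -19148 + 7218 = -11930$)
$\frac{E{\left(-129,-170 \right)}}{d} = \frac{31 \left(-170\right)}{-11930} = \left(-5270\right) \left(- \frac{1}{11930}\right) = \frac{527}{1193}$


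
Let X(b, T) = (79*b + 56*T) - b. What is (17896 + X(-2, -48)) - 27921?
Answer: -12869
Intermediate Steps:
X(b, T) = 56*T + 78*b (X(b, T) = (56*T + 79*b) - b = 56*T + 78*b)
(17896 + X(-2, -48)) - 27921 = (17896 + (56*(-48) + 78*(-2))) - 27921 = (17896 + (-2688 - 156)) - 27921 = (17896 - 2844) - 27921 = 15052 - 27921 = -12869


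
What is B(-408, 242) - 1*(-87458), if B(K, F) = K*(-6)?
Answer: 89906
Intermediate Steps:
B(K, F) = -6*K
B(-408, 242) - 1*(-87458) = -6*(-408) - 1*(-87458) = 2448 + 87458 = 89906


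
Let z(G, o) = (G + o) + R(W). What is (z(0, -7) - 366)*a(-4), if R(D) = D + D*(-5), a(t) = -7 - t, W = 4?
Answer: 1167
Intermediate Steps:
R(D) = -4*D (R(D) = D - 5*D = -4*D)
z(G, o) = -16 + G + o (z(G, o) = (G + o) - 4*4 = (G + o) - 16 = -16 + G + o)
(z(0, -7) - 366)*a(-4) = ((-16 + 0 - 7) - 366)*(-7 - 1*(-4)) = (-23 - 366)*(-7 + 4) = -389*(-3) = 1167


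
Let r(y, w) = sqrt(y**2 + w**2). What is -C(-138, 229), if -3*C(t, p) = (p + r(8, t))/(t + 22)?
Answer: -229/348 - sqrt(4777)/174 ≈ -1.0553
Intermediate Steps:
r(y, w) = sqrt(w**2 + y**2)
C(t, p) = -(p + sqrt(64 + t**2))/(3*(22 + t)) (C(t, p) = -(p + sqrt(t**2 + 8**2))/(3*(t + 22)) = -(p + sqrt(t**2 + 64))/(3*(22 + t)) = -(p + sqrt(64 + t**2))/(3*(22 + t)))
-C(-138, 229) = -(-1*229 - sqrt(64 + (-138)**2))/(3*(22 - 138)) = -(-229 - sqrt(64 + 19044))/(3*(-116)) = -(-1)*(-229 - sqrt(19108))/(3*116) = -(-1)*(-229 - 2*sqrt(4777))/(3*116) = -(229/348 + sqrt(4777)/174) = -229/348 - sqrt(4777)/174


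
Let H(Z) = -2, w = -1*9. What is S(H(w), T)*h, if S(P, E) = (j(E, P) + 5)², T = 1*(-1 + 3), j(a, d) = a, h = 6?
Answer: 294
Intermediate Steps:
w = -9
T = 2 (T = 1*2 = 2)
S(P, E) = (5 + E)² (S(P, E) = (E + 5)² = (5 + E)²)
S(H(w), T)*h = (5 + 2)²*6 = 7²*6 = 49*6 = 294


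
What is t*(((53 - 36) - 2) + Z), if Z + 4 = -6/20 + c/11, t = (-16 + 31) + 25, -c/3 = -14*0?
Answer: 428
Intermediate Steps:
c = 0 (c = -(-42)*0 = -3*0 = 0)
t = 40 (t = 15 + 25 = 40)
Z = -43/10 (Z = -4 + (-6/20 + 0/11) = -4 + (-6*1/20 + 0*(1/11)) = -4 + (-3/10 + 0) = -4 - 3/10 = -43/10 ≈ -4.3000)
t*(((53 - 36) - 2) + Z) = 40*(((53 - 36) - 2) - 43/10) = 40*((17 - 2) - 43/10) = 40*(15 - 43/10) = 40*(107/10) = 428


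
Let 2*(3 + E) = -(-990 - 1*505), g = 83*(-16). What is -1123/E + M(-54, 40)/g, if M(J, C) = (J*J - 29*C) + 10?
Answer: -2806131/988696 ≈ -2.8382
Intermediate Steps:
g = -1328
M(J, C) = 10 + J² - 29*C (M(J, C) = (J² - 29*C) + 10 = 10 + J² - 29*C)
E = 1489/2 (E = -3 + (-(-990 - 1*505))/2 = -3 + (-(-990 - 505))/2 = -3 + (-1*(-1495))/2 = -3 + (½)*1495 = -3 + 1495/2 = 1489/2 ≈ 744.50)
-1123/E + M(-54, 40)/g = -1123/1489/2 + (10 + (-54)² - 29*40)/(-1328) = -1123*2/1489 + (10 + 2916 - 1160)*(-1/1328) = -2246/1489 + 1766*(-1/1328) = -2246/1489 - 883/664 = -2806131/988696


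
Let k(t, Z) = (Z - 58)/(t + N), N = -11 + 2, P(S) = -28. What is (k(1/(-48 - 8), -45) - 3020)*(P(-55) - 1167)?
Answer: 363120348/101 ≈ 3.5953e+6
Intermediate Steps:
N = -9
k(t, Z) = (-58 + Z)/(-9 + t) (k(t, Z) = (Z - 58)/(t - 9) = (-58 + Z)/(-9 + t))
(k(1/(-48 - 8), -45) - 3020)*(P(-55) - 1167) = ((-58 - 45)/(-9 + 1/(-48 - 8)) - 3020)*(-28 - 1167) = (-103/(-9 + 1/(-56)) - 3020)*(-1195) = (-103/(-9 - 1/56) - 3020)*(-1195) = (-103/(-505/56) - 3020)*(-1195) = (-56/505*(-103) - 3020)*(-1195) = (5768/505 - 3020)*(-1195) = -1519332/505*(-1195) = 363120348/101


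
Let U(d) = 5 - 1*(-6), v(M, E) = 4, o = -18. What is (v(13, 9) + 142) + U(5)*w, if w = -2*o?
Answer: 542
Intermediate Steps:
w = 36 (w = -2*(-18) = 36)
U(d) = 11 (U(d) = 5 + 6 = 11)
(v(13, 9) + 142) + U(5)*w = (4 + 142) + 11*36 = 146 + 396 = 542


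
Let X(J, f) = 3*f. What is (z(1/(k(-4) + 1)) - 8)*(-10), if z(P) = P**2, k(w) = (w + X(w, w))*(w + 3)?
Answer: 23110/289 ≈ 79.965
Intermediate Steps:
k(w) = 4*w*(3 + w) (k(w) = (w + 3*w)*(w + 3) = (4*w)*(3 + w) = 4*w*(3 + w))
(z(1/(k(-4) + 1)) - 8)*(-10) = ((1/(4*(-4)*(3 - 4) + 1))**2 - 8)*(-10) = ((1/(4*(-4)*(-1) + 1))**2 - 8)*(-10) = ((1/(16 + 1))**2 - 8)*(-10) = ((1/17)**2 - 8)*(-10) = (1/289 - 8)*(-10) = -2311/289*(-10) = 23110/289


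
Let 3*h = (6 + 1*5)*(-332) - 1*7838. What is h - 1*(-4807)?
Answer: 977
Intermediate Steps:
h = -3830 (h = ((6 + 1*5)*(-332) - 1*7838)/3 = ((6 + 5)*(-332) - 7838)/3 = (11*(-332) - 7838)/3 = (-3652 - 7838)/3 = (⅓)*(-11490) = -3830)
h - 1*(-4807) = -3830 - 1*(-4807) = -3830 + 4807 = 977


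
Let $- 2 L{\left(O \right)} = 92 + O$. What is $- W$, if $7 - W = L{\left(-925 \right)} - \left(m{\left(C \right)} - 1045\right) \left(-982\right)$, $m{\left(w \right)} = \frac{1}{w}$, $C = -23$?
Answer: $- \frac{47187867}{46} \approx -1.0258 \cdot 10^{6}$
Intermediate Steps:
$L{\left(O \right)} = -46 - \frac{O}{2}$ ($L{\left(O \right)} = - \frac{92 + O}{2} = -46 - \frac{O}{2}$)
$W = \frac{47187867}{46}$ ($W = 7 - \left(\left(-46 - - \frac{925}{2}\right) - \left(\frac{1}{-23} - 1045\right) \left(-982\right)\right) = 7 - \left(\left(-46 + \frac{925}{2}\right) - \left(- \frac{1}{23} - 1045\right) \left(-982\right)\right) = 7 - \left(\frac{833}{2} - \left(- \frac{24036}{23}\right) \left(-982\right)\right) = 7 - \left(\frac{833}{2} - \frac{23603352}{23}\right) = 7 - - \frac{47187545}{46} = 7 + \frac{47187545}{46} = \frac{47187867}{46} \approx 1.0258 \cdot 10^{6}$)
$- W = \left(-1\right) \frac{47187867}{46} = - \frac{47187867}{46}$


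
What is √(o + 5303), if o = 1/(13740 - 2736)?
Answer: √160532439963/5502 ≈ 72.822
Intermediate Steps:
o = 1/11004 ≈ 9.0876e-5
√(o + 5303) = √(1/11004 + 5303) = √(58354213/11004) = √160532439963/5502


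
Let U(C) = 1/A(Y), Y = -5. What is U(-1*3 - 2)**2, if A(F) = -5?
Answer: 1/25 ≈ 0.040000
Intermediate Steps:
U(C) = -1/5 (U(C) = 1/(-5) = -1/5)
U(-1*3 - 2)**2 = (-1/5)**2 = 1/25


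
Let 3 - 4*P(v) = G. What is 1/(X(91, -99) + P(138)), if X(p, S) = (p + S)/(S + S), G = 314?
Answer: -396/30773 ≈ -0.012868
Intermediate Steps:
P(v) = -311/4 (P(v) = 3/4 - 1/4*314 = 3/4 - 157/2 = -311/4)
X(p, S) = (S + p)/(2*S) (X(p, S) = (S + p)/((2*S)) = (S + p)*(1/(2*S)) = (S + p)/(2*S))
1/(X(91, -99) + P(138)) = 1/((1/2)*(-99 + 91)/(-99) - 311/4) = 1/((1/2)*(-1/99)*(-8) - 311/4) = 1/(4/99 - 311/4) = 1/(-30773/396) = -396/30773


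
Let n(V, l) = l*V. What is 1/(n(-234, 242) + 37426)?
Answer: -1/19202 ≈ -5.2078e-5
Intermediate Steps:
n(V, l) = V*l
1/(n(-234, 242) + 37426) = 1/(-234*242 + 37426) = 1/(-56628 + 37426) = 1/(-19202) = -1/19202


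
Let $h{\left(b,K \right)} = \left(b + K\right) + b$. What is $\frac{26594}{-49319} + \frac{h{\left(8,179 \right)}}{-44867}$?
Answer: $- \frac{1202810203}{2212795573} \approx -0.54357$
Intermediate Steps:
$h{\left(b,K \right)} = K + 2 b$ ($h{\left(b,K \right)} = \left(K + b\right) + b = K + 2 b$)
$\frac{26594}{-49319} + \frac{h{\left(8,179 \right)}}{-44867} = \frac{26594}{-49319} + \frac{179 + 2 \cdot 8}{-44867} = 26594 \left(- \frac{1}{49319}\right) + \left(179 + 16\right) \left(- \frac{1}{44867}\right) = - \frac{26594}{49319} + 195 \left(- \frac{1}{44867}\right) = - \frac{26594}{49319} - \frac{195}{44867} = - \frac{1202810203}{2212795573}$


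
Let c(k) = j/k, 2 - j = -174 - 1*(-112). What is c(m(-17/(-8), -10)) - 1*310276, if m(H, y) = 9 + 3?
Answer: -930812/3 ≈ -3.1027e+5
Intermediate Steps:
j = 64 (j = 2 - (-174 - 1*(-112)) = 2 - (-174 + 112) = 2 - 1*(-62) = 2 + 62 = 64)
m(H, y) = 12
c(k) = 64/k
c(m(-17/(-8), -10)) - 1*310276 = 64/12 - 1*310276 = 64*(1/12) - 310276 = 16/3 - 310276 = -930812/3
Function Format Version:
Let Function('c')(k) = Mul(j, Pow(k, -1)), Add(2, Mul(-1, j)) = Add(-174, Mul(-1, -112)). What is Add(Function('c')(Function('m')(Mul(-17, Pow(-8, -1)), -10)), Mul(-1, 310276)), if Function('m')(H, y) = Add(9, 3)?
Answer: Rational(-930812, 3) ≈ -3.1027e+5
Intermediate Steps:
j = 64 (j = Add(2, Mul(-1, Add(-174, Mul(-1, -112)))) = Add(2, Mul(-1, Add(-174, 112))) = Add(2, Mul(-1, -62)) = Add(2, 62) = 64)
Function('m')(H, y) = 12
Function('c')(k) = Mul(64, Pow(k, -1))
Add(Function('c')(Function('m')(Mul(-17, Pow(-8, -1)), -10)), Mul(-1, 310276)) = Add(Mul(64, Pow(12, -1)), Mul(-1, 310276)) = Add(Mul(64, Rational(1, 12)), -310276) = Add(Rational(16, 3), -310276) = Rational(-930812, 3)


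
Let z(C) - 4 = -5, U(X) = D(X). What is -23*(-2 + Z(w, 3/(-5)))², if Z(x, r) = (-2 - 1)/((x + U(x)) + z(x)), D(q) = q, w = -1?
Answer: -23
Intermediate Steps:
U(X) = X
z(C) = -1 (z(C) = 4 - 5 = -1)
Z(x, r) = -3/(-1 + 2*x) (Z(x, r) = (-2 - 1)/((x + x) - 1) = -3/(2*x - 1) = -3/(-1 + 2*x))
-23*(-2 + Z(w, 3/(-5)))² = -23*(-2 - 3/(-1 + 2*(-1)))² = -23*(-2 - 3/(-1 - 2))² = -23*(-2 - 3/(-3))² = -23*(-2 - 3*(-⅓))² = -23*(-2 + 1)² = -23*(-1)² = -23*1 = -23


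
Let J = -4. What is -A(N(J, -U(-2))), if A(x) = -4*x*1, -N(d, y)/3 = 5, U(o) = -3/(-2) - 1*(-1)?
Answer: -60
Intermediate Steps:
U(o) = 5/2 (U(o) = -3*(-1/2) + 1 = 3/2 + 1 = 5/2)
N(d, y) = -15 (N(d, y) = -3*5 = -15)
A(x) = -4*x
-A(N(J, -U(-2))) = -(-4)*(-15) = -1*60 = -60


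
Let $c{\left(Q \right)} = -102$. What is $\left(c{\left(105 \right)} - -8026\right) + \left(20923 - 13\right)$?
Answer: $28834$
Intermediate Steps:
$\left(c{\left(105 \right)} - -8026\right) + \left(20923 - 13\right) = \left(-102 - -8026\right) + \left(20923 - 13\right) = \left(-102 + 8026\right) + 20910 = 7924 + 20910 = 28834$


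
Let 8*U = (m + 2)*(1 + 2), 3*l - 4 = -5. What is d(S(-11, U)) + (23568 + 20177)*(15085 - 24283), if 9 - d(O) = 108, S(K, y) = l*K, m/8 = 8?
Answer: -402366609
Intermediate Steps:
m = 64 (m = 8*8 = 64)
l = -1/3 (l = 4/3 + (1/3)*(-5) = 4/3 - 5/3 = -1/3 ≈ -0.33333)
U = 99/4 (U = ((64 + 2)*(1 + 2))/8 = (66*3)/8 = (1/8)*198 = 99/4 ≈ 24.750)
S(K, y) = -K/3
d(O) = -99 (d(O) = 9 - 1*108 = 9 - 108 = -99)
d(S(-11, U)) + (23568 + 20177)*(15085 - 24283) = -99 + (23568 + 20177)*(15085 - 24283) = -99 + 43745*(-9198) = -99 - 402366510 = -402366609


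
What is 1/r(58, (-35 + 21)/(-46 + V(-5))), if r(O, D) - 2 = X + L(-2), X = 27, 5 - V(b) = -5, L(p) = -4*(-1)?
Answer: 1/33 ≈ 0.030303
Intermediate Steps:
L(p) = 4
V(b) = 10 (V(b) = 5 - 1*(-5) = 5 + 5 = 10)
r(O, D) = 33 (r(O, D) = 2 + (27 + 4) = 2 + 31 = 33)
1/r(58, (-35 + 21)/(-46 + V(-5))) = 1/33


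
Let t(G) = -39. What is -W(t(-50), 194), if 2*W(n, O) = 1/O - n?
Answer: -7567/388 ≈ -19.503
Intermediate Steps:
W(n, O) = 1/(2*O) - n/2 (W(n, O) = (1/O - n)/2 = 1/(2*O) - n/2)
-W(t(-50), 194) = -(1 - 1*194*(-39))/(2*194) = -(1 + 7566)/(2*194) = -7567/(2*194) = -1*7567/388 = -7567/388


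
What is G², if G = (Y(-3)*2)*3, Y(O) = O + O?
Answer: 1296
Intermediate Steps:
Y(O) = 2*O
G = -36 (G = ((2*(-3))*2)*3 = -6*2*3 = -12*3 = -36)
G² = (-36)² = 1296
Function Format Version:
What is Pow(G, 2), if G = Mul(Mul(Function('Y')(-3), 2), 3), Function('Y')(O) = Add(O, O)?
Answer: 1296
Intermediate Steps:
Function('Y')(O) = Mul(2, O)
G = -36 (G = Mul(Mul(Mul(2, -3), 2), 3) = Mul(Mul(-6, 2), 3) = Mul(-12, 3) = -36)
Pow(G, 2) = Pow(-36, 2) = 1296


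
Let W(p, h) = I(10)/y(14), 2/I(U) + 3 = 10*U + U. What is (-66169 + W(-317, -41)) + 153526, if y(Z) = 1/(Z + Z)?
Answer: 9347255/107 ≈ 87358.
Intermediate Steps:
I(U) = 2/(-3 + 11*U) (I(U) = 2/(-3 + (10*U + U)) = 2/(-3 + 11*U))
y(Z) = 1/(2*Z)
W(p, h) = 56/107 (W(p, h) = (2/(-3 + 11*10))/(((1/2)/14)) = (2/(-3 + 110))/(((1/2)*(1/14))) = (2/107)/(1/28) = (2*(1/107))*28 = (2/107)*28 = 56/107)
(-66169 + W(-317, -41)) + 153526 = (-66169 + 56/107) + 153526 = -7080027/107 + 153526 = 9347255/107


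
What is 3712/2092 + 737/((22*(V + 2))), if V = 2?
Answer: 42465/4184 ≈ 10.149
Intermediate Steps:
3712/2092 + 737/((22*(V + 2))) = 3712/2092 + 737/((22*(2 + 2))) = 3712*(1/2092) + 737/((22*4)) = 928/523 + 737/88 = 928/523 + 737*(1/88) = 928/523 + 67/8 = 42465/4184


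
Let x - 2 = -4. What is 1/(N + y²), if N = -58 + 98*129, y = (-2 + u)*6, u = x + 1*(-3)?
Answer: 1/14348 ≈ 6.9696e-5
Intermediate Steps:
x = -2 (x = 2 - 4 = -2)
u = -5 (u = -2 + 1*(-3) = -2 - 3 = -5)
y = -42 (y = (-2 - 5)*6 = -7*6 = -42)
N = 12584 (N = -58 + 12642 = 12584)
1/(N + y²) = 1/(12584 + (-42)²) = 1/(12584 + 1764) = 1/14348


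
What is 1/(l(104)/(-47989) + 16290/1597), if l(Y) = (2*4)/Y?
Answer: 996299629/10162628933 ≈ 0.098036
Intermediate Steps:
l(Y) = 8/Y
1/(l(104)/(-47989) + 16290/1597) = 1/((8/104)/(-47989) + 16290/1597) = 1/((8*(1/104))*(-1/47989) + 16290*(1/1597)) = 1/((1/13)*(-1/47989) + 16290/1597) = 1/(-1/623857 + 16290/1597) = 1/(10162628933/996299629) = 996299629/10162628933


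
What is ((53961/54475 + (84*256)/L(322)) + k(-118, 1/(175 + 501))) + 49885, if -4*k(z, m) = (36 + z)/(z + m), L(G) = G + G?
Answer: 4989028917929326/99942068475 ≈ 49919.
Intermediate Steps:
L(G) = 2*G
k(z, m) = -(36 + z)/(4*(m + z)) (k(z, m) = -(36 + z)/(4*(z + m)) = -(36 + z)/(4*(m + z)))
((53961/54475 + (84*256)/L(322)) + k(-118, 1/(175 + 501))) + 49885 = ((53961/54475 + (84*256)/((2*322))) + (-9 - ¼*(-118))/(1/(175 + 501) - 118)) + 49885 = ((53961*(1/54475) + 21504/644) + (-9 + 59/2)/(1/676 - 118)) + 49885 = ((53961/54475 + 21504*(1/644)) + (41/2)/(1/676 - 118)) + 49885 = ((53961/54475 + 768/23) + (41/2)/(-79767/676)) + 49885 = (43077903/1252925 - 676/79767*41/2) + 49885 = (43077903/1252925 - 13858/79767) + 49885 = 3418832053951/99942068475 + 49885 = 4989028917929326/99942068475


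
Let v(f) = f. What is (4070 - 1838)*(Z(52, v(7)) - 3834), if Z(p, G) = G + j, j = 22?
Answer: -8492760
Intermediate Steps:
Z(p, G) = 22 + G (Z(p, G) = G + 22 = 22 + G)
(4070 - 1838)*(Z(52, v(7)) - 3834) = (4070 - 1838)*((22 + 7) - 3834) = 2232*(29 - 3834) = 2232*(-3805) = -8492760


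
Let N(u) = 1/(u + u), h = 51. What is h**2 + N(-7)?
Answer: 36413/14 ≈ 2600.9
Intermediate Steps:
N(u) = 1/(2*u)
h**2 + N(-7) = 51**2 + (1/2)/(-7) = 2601 + (1/2)*(-1/7) = 2601 - 1/14 = 36413/14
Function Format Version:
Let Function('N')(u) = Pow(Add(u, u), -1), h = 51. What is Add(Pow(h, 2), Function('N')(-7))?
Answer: Rational(36413, 14) ≈ 2600.9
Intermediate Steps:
Function('N')(u) = Mul(Rational(1, 2), Pow(u, -1)) (Function('N')(u) = Pow(Mul(2, u), -1) = Mul(Rational(1, 2), Pow(u, -1)))
Add(Pow(h, 2), Function('N')(-7)) = Add(Pow(51, 2), Mul(Rational(1, 2), Pow(-7, -1))) = Add(2601, Mul(Rational(1, 2), Rational(-1, 7))) = Add(2601, Rational(-1, 14)) = Rational(36413, 14)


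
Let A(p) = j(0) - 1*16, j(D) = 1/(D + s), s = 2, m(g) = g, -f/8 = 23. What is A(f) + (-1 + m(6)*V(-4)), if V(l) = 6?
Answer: 39/2 ≈ 19.500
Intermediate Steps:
f = -184 (f = -8*23 = -184)
j(D) = 1/(2 + D) (j(D) = 1/(D + 2) = 1/(2 + D))
A(p) = -31/2 (A(p) = 1/(2 + 0) - 1*16 = 1/2 - 16 = -31/2)
A(f) + (-1 + m(6)*V(-4)) = -31/2 + (-1 + 6*6) = -31/2 + (-1 + 36) = -31/2 + 35 = 39/2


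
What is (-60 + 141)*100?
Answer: 8100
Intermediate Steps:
(-60 + 141)*100 = 81*100 = 8100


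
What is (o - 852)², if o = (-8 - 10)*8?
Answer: 992016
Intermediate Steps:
o = -144 (o = -18*8 = -144)
(o - 852)² = (-144 - 852)² = (-996)² = 992016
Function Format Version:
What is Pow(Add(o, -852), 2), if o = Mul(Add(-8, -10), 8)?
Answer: 992016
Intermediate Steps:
o = -144 (o = Mul(-18, 8) = -144)
Pow(Add(o, -852), 2) = Pow(Add(-144, -852), 2) = Pow(-996, 2) = 992016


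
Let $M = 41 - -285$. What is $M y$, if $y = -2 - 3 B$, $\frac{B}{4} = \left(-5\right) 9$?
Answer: $175388$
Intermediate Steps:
$B = -180$ ($B = 4 \left(\left(-5\right) 9\right) = 4 \left(-45\right) = -180$)
$y = 538$ ($y = -2 - -540 = -2 + 540 = 538$)
$M = 326$ ($M = 41 + 285 = 326$)
$M y = 326 \cdot 538 = 175388$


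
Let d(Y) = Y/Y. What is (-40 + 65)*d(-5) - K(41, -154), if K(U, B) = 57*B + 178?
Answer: 8625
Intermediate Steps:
d(Y) = 1
K(U, B) = 178 + 57*B
(-40 + 65)*d(-5) - K(41, -154) = (-40 + 65)*1 - (178 + 57*(-154)) = 25*1 - (178 - 8778) = 25 - 1*(-8600) = 25 + 8600 = 8625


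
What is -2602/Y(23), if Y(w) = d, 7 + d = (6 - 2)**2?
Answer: -2602/9 ≈ -289.11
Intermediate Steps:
d = 9 (d = -7 + (6 - 2)**2 = -7 + 4**2 = -7 + 16 = 9)
Y(w) = 9
-2602/Y(23) = -2602/9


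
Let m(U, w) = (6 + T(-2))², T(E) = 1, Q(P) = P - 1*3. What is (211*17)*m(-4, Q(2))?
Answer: 175763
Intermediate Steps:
Q(P) = -3 + P (Q(P) = P - 3 = -3 + P)
m(U, w) = 49 (m(U, w) = (6 + 1)² = 7² = 49)
(211*17)*m(-4, Q(2)) = (211*17)*49 = 3587*49 = 175763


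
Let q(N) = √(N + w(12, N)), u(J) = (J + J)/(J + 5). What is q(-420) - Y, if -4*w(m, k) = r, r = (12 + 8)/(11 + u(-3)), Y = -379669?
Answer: 379669 + I*√6730/4 ≈ 3.7967e+5 + 20.509*I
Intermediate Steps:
u(J) = 2*J/(5 + J) (u(J) = (2*J)/(5 + J) = 2*J/(5 + J))
r = 5/2 (r = (12 + 8)/(11 + 2*(-3)/(5 - 3)) = 20/(11 + 2*(-3)/2) = 20/(11 + 2*(-3)*(½)) = 20/(11 - 3) = 20/8 = 20*(⅛) = 5/2 ≈ 2.5000)
w(m, k) = -5/8 (w(m, k) = -¼*5/2 = -5/8)
q(N) = √(-5/8 + N) (q(N) = √(N - 5/8) = √(-5/8 + N))
q(-420) - Y = √(-10 + 16*(-420))/4 - 1*(-379669) = √(-10 - 6720)/4 + 379669 = √(-6730)/4 + 379669 = (I*√6730)/4 + 379669 = I*√6730/4 + 379669 = 379669 + I*√6730/4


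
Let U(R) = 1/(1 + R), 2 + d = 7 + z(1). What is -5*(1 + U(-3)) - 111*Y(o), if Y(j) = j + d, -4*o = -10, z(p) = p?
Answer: -946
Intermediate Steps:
o = 5/2 (o = -¼*(-10) = 5/2 ≈ 2.5000)
d = 6 (d = -2 + (7 + 1) = -2 + 8 = 6)
Y(j) = 6 + j (Y(j) = j + 6 = 6 + j)
-5*(1 + U(-3)) - 111*Y(o) = -5*(1 + 1/(1 - 3)) - 111*(6 + 5/2) = -5*(1 + 1/(-2)) - 111*17/2 = -5*(1 - ½) - 1887/2 = -5*½ - 1887/2 = -5/2 - 1887/2 = -946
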